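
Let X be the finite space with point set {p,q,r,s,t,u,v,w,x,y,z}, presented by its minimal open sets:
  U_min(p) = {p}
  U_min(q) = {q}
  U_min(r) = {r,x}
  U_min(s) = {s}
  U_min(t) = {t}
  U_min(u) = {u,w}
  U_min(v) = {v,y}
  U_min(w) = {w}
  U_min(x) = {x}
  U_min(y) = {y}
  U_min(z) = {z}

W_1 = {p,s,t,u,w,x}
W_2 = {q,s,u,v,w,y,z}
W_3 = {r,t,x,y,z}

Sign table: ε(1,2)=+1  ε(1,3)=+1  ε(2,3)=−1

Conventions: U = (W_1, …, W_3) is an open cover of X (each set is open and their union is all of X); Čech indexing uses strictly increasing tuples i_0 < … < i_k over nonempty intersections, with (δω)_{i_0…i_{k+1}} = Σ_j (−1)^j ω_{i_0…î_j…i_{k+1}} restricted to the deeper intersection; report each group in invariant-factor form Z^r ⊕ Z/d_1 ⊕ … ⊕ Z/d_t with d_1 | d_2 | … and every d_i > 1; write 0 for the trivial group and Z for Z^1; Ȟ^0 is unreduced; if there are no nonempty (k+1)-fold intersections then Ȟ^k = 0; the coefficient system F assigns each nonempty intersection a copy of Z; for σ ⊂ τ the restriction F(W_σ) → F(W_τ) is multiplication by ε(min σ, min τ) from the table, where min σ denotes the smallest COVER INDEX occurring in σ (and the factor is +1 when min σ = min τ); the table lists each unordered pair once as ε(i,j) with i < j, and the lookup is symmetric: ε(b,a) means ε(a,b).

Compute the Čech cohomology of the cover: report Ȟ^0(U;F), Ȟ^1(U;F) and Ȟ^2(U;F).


nonempty overlaps:
  W12={s,u,w} W13={t,x} W23={y,z}
C dims 3,3; δ0: rk 3, SNF 1^2·2
degree 0: 3−3−0 = 0 → Ȟ^0 ≅ 0
degree 1: 3−0−3 = 0 plus torsion [2] → Ȟ^1 ≅ Z/2
degree 2: 0−0−0 = 0 → Ȟ^2 ≅ 0

Ȟ^0(U;F) ≅ 0, Ȟ^1(U;F) ≅ Z/2, Ȟ^2(U;F) ≅ 0


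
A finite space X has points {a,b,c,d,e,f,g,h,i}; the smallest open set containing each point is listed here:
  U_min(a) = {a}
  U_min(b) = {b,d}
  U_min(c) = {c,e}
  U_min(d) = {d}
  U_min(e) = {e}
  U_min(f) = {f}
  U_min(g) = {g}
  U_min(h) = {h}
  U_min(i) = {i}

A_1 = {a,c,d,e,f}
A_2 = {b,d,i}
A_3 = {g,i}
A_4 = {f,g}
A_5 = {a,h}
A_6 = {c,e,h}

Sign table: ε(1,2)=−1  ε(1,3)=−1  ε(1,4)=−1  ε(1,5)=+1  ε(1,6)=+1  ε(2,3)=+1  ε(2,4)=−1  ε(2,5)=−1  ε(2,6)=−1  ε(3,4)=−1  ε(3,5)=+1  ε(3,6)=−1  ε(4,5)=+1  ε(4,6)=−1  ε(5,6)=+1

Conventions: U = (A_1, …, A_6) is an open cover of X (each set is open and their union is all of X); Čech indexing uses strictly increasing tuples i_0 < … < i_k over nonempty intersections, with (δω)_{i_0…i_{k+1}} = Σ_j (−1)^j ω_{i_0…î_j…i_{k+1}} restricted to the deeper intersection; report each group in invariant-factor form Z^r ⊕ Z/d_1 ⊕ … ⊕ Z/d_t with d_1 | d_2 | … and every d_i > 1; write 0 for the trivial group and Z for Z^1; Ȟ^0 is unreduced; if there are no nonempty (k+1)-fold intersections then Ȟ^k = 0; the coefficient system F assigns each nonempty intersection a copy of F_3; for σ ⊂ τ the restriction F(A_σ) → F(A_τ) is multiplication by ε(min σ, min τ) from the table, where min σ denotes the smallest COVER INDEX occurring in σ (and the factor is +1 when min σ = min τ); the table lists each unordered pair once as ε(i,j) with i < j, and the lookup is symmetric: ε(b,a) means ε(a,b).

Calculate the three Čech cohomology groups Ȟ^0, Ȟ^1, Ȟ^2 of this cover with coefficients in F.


Ȟ^0 ≅ 0; Ȟ^1 ≅ Z/3; Ȟ^2 ≅ 0

nerve simplices:
  A12={d} A14={f} A15={a} A16={c,e} A23={i} A34={g} A56={h}
C dims 6,7; δ0: rk_F3 6
degree 0: 6−6−0 = 0 → Ȟ^0 ≅ 0
degree 1: 7−0−6 = 1 → Ȟ^1 ≅ Z/3
degree 2: 0−0−0 = 0 → Ȟ^2 ≅ 0


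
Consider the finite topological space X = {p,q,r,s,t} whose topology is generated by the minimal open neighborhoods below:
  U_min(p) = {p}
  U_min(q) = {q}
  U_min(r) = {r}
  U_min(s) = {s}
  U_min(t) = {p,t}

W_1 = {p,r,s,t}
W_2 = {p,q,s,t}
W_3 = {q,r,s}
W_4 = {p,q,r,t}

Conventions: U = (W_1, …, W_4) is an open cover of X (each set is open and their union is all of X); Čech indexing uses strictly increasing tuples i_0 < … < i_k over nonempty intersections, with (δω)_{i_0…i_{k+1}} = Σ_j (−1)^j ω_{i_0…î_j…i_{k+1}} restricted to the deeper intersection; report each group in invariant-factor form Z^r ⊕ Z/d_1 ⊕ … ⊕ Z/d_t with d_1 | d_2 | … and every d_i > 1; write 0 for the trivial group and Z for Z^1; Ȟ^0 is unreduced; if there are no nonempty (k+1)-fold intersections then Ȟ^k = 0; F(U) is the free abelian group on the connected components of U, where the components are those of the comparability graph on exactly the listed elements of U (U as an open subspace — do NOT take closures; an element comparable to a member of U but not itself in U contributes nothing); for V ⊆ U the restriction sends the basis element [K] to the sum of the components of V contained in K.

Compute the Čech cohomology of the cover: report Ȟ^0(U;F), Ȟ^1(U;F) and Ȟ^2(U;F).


Ȟ^0 = Z^4,  Ȟ^1 = 0,  Ȟ^2 = 0

nerve simplices:
  W12={p,s,t} W13={r,s} W14={p,r,t} W23={q,s} W24={p,q,t} W34={q,r}
  W123={s} W124={p,t} W134={r} W234={q}
components per intersection:
  W1: {p,t} {r} {s}
  W2: {p,t} {q} {s}
  W3: {q} {r} {s}
  W4: {p,t} {q} {r}
  W12: {p,t} {s}
  W13: {r} {s}
  W14: {p,t} {r}
  W23: {q} {s}
  W24: {p,t} {q}
  W34: {q} {r}
  W123: {s}
  W124: {p,t}
  W134: {r}
  W234: {q}
C dims 12,12,4; δ0: rk 8, SNF 1^8; δ1: rk 4, SNF 1^4
degree 0: 12−8−0 = 4 → Ȟ^0 ≅ Z^4
degree 1: 12−4−8 = 0 → Ȟ^1 ≅ 0
degree 2: 4−0−4 = 0 → Ȟ^2 ≅ 0


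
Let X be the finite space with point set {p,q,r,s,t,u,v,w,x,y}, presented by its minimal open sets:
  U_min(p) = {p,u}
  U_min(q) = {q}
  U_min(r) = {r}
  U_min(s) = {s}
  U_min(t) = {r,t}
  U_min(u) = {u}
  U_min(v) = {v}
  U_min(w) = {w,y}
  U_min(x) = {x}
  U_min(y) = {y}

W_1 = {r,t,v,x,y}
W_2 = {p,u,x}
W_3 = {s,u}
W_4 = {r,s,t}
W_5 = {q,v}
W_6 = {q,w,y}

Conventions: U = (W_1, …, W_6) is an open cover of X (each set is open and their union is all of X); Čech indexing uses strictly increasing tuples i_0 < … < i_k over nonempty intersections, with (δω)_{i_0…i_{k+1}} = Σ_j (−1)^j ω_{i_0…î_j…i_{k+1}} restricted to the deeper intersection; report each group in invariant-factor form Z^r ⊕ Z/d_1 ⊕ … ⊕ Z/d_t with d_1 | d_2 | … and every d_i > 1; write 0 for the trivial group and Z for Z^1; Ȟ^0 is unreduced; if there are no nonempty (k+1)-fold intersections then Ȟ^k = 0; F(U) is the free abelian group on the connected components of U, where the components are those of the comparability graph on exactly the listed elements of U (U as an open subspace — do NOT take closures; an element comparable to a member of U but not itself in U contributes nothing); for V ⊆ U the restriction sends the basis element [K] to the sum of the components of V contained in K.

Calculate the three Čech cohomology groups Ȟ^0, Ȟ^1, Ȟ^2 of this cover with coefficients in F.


Ȟ^0 ≅ Z^7, Ȟ^1 ≅ 0 and Ȟ^2 ≅ 0

nonempty intersections:
  W12={x} W14={r,t} W15={v} W16={y} W23={u} W34={s} W56={q}
components per intersection:
  W1: {r,t} {v} {x} {y}
  W2: {p,u} {x}
  W3: {s} {u}
  W4: {r,t} {s}
  W5: {q} {v}
  W6: {q} {w,y}
  W12: {x}
  W14: {r,t}
  W15: {v}
  W16: {y}
  W23: {u}
  W34: {s}
  W56: {q}
C dims 14,7; δ0: rk 7, SNF 1^7
Ȟ^0: (14−7)−0=7 ⇒ Z^7
Ȟ^1: (7−0)−7=0 ⇒ 0
Ȟ^2: (0−0)−0=0 ⇒ 0


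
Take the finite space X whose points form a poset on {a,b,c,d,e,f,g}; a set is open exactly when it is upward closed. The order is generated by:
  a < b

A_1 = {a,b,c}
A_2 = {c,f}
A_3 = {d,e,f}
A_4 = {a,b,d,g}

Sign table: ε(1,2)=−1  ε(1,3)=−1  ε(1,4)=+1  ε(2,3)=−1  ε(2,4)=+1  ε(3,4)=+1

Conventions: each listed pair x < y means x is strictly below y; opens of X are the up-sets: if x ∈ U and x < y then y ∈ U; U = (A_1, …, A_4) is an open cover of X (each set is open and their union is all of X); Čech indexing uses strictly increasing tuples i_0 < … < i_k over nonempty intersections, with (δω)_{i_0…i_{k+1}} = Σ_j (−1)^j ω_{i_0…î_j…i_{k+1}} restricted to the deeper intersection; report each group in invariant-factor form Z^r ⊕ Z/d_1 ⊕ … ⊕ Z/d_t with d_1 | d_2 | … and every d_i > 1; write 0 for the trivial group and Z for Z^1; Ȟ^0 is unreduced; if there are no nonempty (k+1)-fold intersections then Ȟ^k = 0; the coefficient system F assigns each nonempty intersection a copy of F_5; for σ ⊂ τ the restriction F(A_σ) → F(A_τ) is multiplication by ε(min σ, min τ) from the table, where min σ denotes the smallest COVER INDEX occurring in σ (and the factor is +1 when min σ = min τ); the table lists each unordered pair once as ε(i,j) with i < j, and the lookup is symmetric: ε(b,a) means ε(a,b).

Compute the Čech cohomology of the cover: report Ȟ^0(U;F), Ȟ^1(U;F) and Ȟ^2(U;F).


intersection data:
  A12={c} A14={a,b} A23={f} A34={d}
C dims 4,4; δ0: rk_F5 3
Ȟ^0 = (4 − 3) − 0 = 1, so Ȟ^0 ≅ Z/5
Ȟ^1 = (4 − 0) − 3 = 1, so Ȟ^1 ≅ Z/5
Ȟ^2 = (0 − 0) − 0 = 0, so Ȟ^2 ≅ 0

Ȟ^0(U;F) ≅ Z/5,  Ȟ^1(U;F) ≅ Z/5,  Ȟ^2(U;F) ≅ 0


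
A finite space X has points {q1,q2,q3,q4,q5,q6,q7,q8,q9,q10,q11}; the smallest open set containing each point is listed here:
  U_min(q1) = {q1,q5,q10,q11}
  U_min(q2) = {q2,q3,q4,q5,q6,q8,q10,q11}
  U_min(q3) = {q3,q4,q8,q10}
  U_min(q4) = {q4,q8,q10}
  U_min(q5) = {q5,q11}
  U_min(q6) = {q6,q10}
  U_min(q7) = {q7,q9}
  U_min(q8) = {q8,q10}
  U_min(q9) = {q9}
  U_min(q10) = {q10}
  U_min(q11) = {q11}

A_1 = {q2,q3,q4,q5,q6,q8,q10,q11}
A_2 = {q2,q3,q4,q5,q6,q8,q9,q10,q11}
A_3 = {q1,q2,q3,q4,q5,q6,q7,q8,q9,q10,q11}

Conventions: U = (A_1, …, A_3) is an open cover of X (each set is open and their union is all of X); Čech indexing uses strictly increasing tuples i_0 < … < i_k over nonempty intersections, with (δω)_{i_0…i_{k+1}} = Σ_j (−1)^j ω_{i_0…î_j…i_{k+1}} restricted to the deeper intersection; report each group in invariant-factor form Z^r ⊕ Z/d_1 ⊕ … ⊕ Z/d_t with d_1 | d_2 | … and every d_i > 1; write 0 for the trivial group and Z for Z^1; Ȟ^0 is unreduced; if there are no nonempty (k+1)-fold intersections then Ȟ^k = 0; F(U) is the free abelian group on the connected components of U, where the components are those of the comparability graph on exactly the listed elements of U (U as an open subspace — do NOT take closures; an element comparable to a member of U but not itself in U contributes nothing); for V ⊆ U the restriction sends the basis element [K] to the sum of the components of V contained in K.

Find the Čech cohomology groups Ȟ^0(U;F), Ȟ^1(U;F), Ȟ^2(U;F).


Ȟ^0(U;F) ≅ Z^2, Ȟ^1(U;F) ≅ 0 and Ȟ^2(U;F) ≅ 0

intersection data:
  A12={q2,q3,q4,q5,q6,q8,q10,q11} A13={q2,q3,q4,q5,q6,q8,q10,q11} A23={q2,q3,q4,q5,q6,q8,q9,q10,q11}
  A123={q2,q3,q4,q5,q6,q8,q10,q11}
components per intersection:
  A1: {q2,q3,q4,q5,q6,q8,q10,q11}
  A2: {q2,q3,q4,q5,q6,q8,q10,q11} {q9}
  A3: {q1,q2,q3,q4,q5,q6,q8,q10,q11} {q7,q9}
  A12: {q2,q3,q4,q5,q6,q8,q10,q11}
  A13: {q2,q3,q4,q5,q6,q8,q10,q11}
  A23: {q2,q3,q4,q5,q6,q8,q10,q11} {q9}
  A123: {q2,q3,q4,q5,q6,q8,q10,q11}
C dims 5,4,1; δ0: rk 3, SNF 1^3; δ1: rk 1, SNF 1^1
Ȟ^0 = (5 − 3) − 0 = 2, so Ȟ^0 ≅ Z^2
Ȟ^1 = (4 − 1) − 3 = 0, so Ȟ^1 ≅ 0
Ȟ^2 = (1 − 0) − 1 = 0, so Ȟ^2 ≅ 0


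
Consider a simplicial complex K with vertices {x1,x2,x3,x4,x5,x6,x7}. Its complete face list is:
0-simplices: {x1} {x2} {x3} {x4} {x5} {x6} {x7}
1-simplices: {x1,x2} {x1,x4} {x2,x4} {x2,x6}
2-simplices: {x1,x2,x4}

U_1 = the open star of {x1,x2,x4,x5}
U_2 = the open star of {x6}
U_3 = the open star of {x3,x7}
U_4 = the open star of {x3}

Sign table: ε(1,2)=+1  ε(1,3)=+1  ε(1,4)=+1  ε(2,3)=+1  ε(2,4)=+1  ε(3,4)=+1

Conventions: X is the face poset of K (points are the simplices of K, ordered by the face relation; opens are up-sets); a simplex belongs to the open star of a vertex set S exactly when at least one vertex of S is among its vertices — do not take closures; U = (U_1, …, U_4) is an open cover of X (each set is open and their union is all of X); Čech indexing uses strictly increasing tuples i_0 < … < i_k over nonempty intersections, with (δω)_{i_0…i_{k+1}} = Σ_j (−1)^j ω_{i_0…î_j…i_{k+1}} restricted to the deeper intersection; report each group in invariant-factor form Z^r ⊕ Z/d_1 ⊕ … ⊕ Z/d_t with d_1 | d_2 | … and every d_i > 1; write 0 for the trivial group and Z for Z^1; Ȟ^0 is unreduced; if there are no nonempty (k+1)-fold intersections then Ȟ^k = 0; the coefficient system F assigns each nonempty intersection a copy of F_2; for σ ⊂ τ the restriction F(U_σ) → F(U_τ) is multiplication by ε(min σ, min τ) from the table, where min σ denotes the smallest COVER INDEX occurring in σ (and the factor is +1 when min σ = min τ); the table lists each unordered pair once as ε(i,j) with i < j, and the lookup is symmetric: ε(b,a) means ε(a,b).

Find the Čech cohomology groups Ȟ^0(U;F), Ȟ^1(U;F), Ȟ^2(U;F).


nonempty intersections:
  U1={{x1},{x2},{x4},{x5},{x1,x2},{x1,x4},{x2,x4},{x2,x6},{x1,x2,x4}} U2={{x6},{x2,x6}} U3={{x3},{x7}} U4={{x3}}
  U12={{x2,x6}} U34={{x3}}
C dims 4,2; δ0: rk_F2 2
Ȟ^0: (4−2)−0=2 ⇒ Z/2 ⊕ Z/2
Ȟ^1: (2−0)−2=0 ⇒ 0
Ȟ^2: (0−0)−0=0 ⇒ 0

Ȟ^0 ≅ Z/2 ⊕ Z/2; Ȟ^1 ≅ 0; Ȟ^2 ≅ 0


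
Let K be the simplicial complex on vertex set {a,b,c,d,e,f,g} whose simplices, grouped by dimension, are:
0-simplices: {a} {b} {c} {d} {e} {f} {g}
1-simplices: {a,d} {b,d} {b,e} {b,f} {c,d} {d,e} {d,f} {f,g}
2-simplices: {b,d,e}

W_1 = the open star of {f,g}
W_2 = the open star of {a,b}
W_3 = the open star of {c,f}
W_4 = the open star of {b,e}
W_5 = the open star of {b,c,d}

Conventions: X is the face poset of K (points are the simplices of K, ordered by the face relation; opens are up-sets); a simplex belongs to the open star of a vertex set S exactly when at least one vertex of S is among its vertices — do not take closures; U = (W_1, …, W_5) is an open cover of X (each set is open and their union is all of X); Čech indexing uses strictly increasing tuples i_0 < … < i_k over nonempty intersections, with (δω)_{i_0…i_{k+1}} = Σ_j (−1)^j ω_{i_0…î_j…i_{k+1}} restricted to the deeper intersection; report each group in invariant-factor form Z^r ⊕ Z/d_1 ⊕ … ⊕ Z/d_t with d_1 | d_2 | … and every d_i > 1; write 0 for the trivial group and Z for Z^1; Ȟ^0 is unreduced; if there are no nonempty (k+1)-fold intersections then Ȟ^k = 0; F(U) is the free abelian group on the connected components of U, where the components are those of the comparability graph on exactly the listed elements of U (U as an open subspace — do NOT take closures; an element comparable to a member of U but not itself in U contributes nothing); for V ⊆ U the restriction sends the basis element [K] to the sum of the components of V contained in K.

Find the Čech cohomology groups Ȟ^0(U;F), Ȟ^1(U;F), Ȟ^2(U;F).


nerve simplices:
  W1={{f},{g},{b,f},{d,f},{f,g}} W2={{a},{b},{a,d},{b,d},{b,e},{b,f},{b,d,e}} W3={{c},{f},{b,f},{c,d},{d,f},{f,g}} W4={{b},{e},{b,d},{b,e},{b,f},{d,e},{b,d,e}} W5={{b},{c},{d},{a,d},{b,d},{b,e},{b,f},{c,d},{d,e},{d,f},{b,d,e}}
  W12={{b,f}} W13={{f},{b,f},{d,f},{f,g}} W14={{b,f}} W15={{b,f},{d,f}} W23={{b,f}} W24={{b},{b,d},{b,e},{b,f},{b,d,e}} W25={{b},{a,d},{b,d},{b,e},{b,f},{b,d,e}} W34={{b,f}} W35={{c},{b,f},{c,d},{d,f}} W45={{b},{b,d},{b,e},{b,f},{d,e},{b,d,e}}
  W123={{b,f}} W124={{b,f}} W125={{b,f}} W134={{b,f}} W135={{b,f},{d,f}} W145={{b,f}} W234={{b,f}} W235={{b,f}} W245={{b},{b,d},{b,e},{b,f},{b,d,e}} W345={{b,f}}
  W1234={{b,f}} W1235={{b,f}} W1245={{b,f}} W1345={{b,f}} W2345={{b,f}}
  W12345={{b,f}}
components per intersection:
  W1: {{f},{g},{b,f},{d,f},{f,g}}
  W2: {{a},{a,d}} {{b},{b,d},{b,e},{b,f},{b,d,e}}
  W3: {{c},{c,d}} {{f},{b,f},{d,f},{f,g}}
  W4: {{b},{e},{b,d},{b,e},{b,f},{d,e},{b,d,e}}
  W5: {{b},{c},{d},{a,d},{b,d},{b,e},{b,f},{c,d},{d,e},{d,f},{b,d,e}}
  W12: {{b,f}}
  W13: {{f},{b,f},{d,f},{f,g}}
  W14: {{b,f}}
  W15: {{b,f}} {{d,f}}
  W23: {{b,f}}
  W24: {{b},{b,d},{b,e},{b,f},{b,d,e}}
  W25: {{b},{b,d},{b,e},{b,f},{b,d,e}} {{a,d}}
  W34: {{b,f}}
  W35: {{c},{c,d}} {{b,f}} {{d,f}}
  W45: {{b},{b,d},{b,e},{b,f},{d,e},{b,d,e}}
  W123: {{b,f}}
  W124: {{b,f}}
  W125: {{b,f}}
  W134: {{b,f}}
  W135: {{b,f}} {{d,f}}
  W145: {{b,f}}
  W234: {{b,f}}
  W235: {{b,f}}
  W245: {{b},{b,d},{b,e},{b,f},{b,d,e}}
  W345: {{b,f}}
  W1234: {{b,f}}
  W1235: {{b,f}}
  W1245: {{b,f}}
  W1345: {{b,f}}
  W2345: {{b,f}}
  W12345: {{b,f}}
C dims 7,14,11,5; δ0: rk 6, SNF 1^6; δ1: rk 7, SNF 1^7; δ2: rk 4, SNF 1^4
degree 0: 7−6−0 = 1 → Ȟ^0 ≅ Z
degree 1: 14−7−6 = 1 → Ȟ^1 ≅ Z
degree 2: 11−4−7 = 0 → Ȟ^2 ≅ 0

Ȟ^0 = Z, Ȟ^1 = Z, Ȟ^2 = 0


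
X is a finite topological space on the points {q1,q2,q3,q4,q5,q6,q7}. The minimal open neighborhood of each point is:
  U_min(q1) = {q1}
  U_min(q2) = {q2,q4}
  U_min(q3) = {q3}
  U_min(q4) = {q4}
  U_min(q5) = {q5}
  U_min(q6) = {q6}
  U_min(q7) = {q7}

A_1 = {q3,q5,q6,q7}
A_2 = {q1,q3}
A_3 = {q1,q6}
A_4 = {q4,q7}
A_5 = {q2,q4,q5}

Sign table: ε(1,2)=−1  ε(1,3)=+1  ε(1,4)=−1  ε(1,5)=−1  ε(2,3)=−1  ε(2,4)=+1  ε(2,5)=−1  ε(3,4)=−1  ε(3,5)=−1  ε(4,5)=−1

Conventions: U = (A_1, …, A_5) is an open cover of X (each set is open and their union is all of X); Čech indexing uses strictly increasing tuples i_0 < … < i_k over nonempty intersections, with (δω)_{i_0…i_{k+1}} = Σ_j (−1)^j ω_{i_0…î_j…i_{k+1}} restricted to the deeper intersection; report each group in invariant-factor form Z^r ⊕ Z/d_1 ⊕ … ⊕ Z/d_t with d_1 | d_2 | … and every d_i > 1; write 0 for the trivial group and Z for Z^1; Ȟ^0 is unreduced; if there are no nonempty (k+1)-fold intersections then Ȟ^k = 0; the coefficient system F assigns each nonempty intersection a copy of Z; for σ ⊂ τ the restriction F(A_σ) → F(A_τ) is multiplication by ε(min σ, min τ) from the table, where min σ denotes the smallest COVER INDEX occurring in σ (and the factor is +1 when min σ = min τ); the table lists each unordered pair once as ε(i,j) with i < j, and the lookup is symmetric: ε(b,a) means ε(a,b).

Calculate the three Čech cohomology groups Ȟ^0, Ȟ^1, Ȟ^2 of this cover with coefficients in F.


intersection data:
  A12={q3} A13={q6} A14={q7} A15={q5} A23={q1} A45={q4}
C dims 5,6; δ0: rk 5, SNF 1^4·2
Ȟ^0 = (5 − 5) − 0 = 0, so Ȟ^0 ≅ 0
Ȟ^1 = (6 − 0) − 5 = 1 plus torsion [2], so Ȟ^1 ≅ Z ⊕ Z/2
Ȟ^2 = (0 − 0) − 0 = 0, so Ȟ^2 ≅ 0

Ȟ^0 ≅ 0, Ȟ^1 ≅ Z ⊕ Z/2, Ȟ^2 ≅ 0


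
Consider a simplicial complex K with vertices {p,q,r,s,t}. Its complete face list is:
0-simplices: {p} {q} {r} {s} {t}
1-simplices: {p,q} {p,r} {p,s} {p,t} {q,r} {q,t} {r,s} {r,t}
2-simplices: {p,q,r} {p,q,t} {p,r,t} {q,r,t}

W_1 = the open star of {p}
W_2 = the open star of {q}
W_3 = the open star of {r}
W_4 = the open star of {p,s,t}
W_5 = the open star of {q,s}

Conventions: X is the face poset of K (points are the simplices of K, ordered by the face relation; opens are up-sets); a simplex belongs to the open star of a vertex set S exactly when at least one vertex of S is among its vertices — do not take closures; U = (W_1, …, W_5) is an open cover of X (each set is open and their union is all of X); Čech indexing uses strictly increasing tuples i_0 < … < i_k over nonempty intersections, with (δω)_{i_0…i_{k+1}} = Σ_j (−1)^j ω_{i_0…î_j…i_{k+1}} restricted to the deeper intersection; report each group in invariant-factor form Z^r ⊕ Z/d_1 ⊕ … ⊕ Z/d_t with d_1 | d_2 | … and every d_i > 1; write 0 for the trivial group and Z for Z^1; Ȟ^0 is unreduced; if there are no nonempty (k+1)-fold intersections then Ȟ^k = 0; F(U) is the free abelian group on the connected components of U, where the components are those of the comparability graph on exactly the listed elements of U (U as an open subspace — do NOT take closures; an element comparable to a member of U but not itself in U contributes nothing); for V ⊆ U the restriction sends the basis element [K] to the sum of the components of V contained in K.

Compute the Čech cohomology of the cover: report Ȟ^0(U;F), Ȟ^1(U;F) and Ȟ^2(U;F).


intersection data:
  W1={{p},{p,q},{p,r},{p,s},{p,t},{p,q,r},{p,q,t},{p,r,t}} W2={{q},{p,q},{q,r},{q,t},{p,q,r},{p,q,t},{q,r,t}} W3={{r},{p,r},{q,r},{r,s},{r,t},{p,q,r},{p,r,t},{q,r,t}} W4={{p},{s},{t},{p,q},{p,r},{p,s},{p,t},{q,t},{r,s},{r,t},{p,q,r},{p,q,t},{p,r,t},{q,r,t}} W5={{q},{s},{p,q},{p,s},{q,r},{q,t},{r,s},{p,q,r},{p,q,t},{q,r,t}}
  W12={{p,q},{p,q,r},{p,q,t}} W13={{p,r},{p,q,r},{p,r,t}} W14={{p},{p,q},{p,r},{p,s},{p,t},{p,q,r},{p,q,t},{p,r,t}} W15={{p,q},{p,s},{p,q,r},{p,q,t}} W23={{q,r},{p,q,r},{q,r,t}} W24={{p,q},{q,t},{p,q,r},{p,q,t},{q,r,t}} W25={{q},{p,q},{q,r},{q,t},{p,q,r},{p,q,t},{q,r,t}} W34={{p,r},{r,s},{r,t},{p,q,r},{p,r,t},{q,r,t}} W35={{q,r},{r,s},{p,q,r},{q,r,t}} W45={{s},{p,q},{p,s},{q,t},{r,s},{p,q,r},{p,q,t},{q,r,t}}
  W123={{p,q,r}} W124={{p,q},{p,q,r},{p,q,t}} W125={{p,q},{p,q,r},{p,q,t}} W134={{p,r},{p,q,r},{p,r,t}} W135={{p,q,r}} W145={{p,q},{p,s},{p,q,r},{p,q,t}} W234={{p,q,r},{q,r,t}} W235={{q,r},{p,q,r},{q,r,t}} W245={{p,q},{q,t},{p,q,r},{p,q,t},{q,r,t}} W345={{r,s},{p,q,r},{q,r,t}}
  W1234={{p,q,r}} W1235={{p,q,r}} W1245={{p,q},{p,q,r},{p,q,t}} W1345={{p,q,r}} W2345={{p,q,r},{q,r,t}}
  W12345={{p,q,r}}
components per intersection:
  W1: {{p},{p,q},{p,r},{p,s},{p,t},{p,q,r},{p,q,t},{p,r,t}}
  W2: {{q},{p,q},{q,r},{q,t},{p,q,r},{p,q,t},{q,r,t}}
  W3: {{r},{p,r},{q,r},{r,s},{r,t},{p,q,r},{p,r,t},{q,r,t}}
  W4: {{p},{s},{t},{p,q},{p,r},{p,s},{p,t},{q,t},{r,s},{r,t},{p,q,r},{p,q,t},{p,r,t},{q,r,t}}
  W5: {{q},{p,q},{q,r},{q,t},{p,q,r},{p,q,t},{q,r,t}} {{s},{p,s},{r,s}}
  W12: {{p,q},{p,q,r},{p,q,t}}
  W13: {{p,r},{p,q,r},{p,r,t}}
  W14: {{p},{p,q},{p,r},{p,s},{p,t},{p,q,r},{p,q,t},{p,r,t}}
  W15: {{p,q},{p,q,r},{p,q,t}} {{p,s}}
  W23: {{q,r},{p,q,r},{q,r,t}}
  W24: {{p,q},{q,t},{p,q,r},{p,q,t},{q,r,t}}
  W25: {{q},{p,q},{q,r},{q,t},{p,q,r},{p,q,t},{q,r,t}}
  W34: {{p,r},{r,t},{p,q,r},{p,r,t},{q,r,t}} {{r,s}}
  W35: {{q,r},{p,q,r},{q,r,t}} {{r,s}}
  W45: {{s},{p,s},{r,s}} {{p,q},{q,t},{p,q,r},{p,q,t},{q,r,t}}
  W123: {{p,q,r}}
  W124: {{p,q},{p,q,r},{p,q,t}}
  W125: {{p,q},{p,q,r},{p,q,t}}
  W134: {{p,r},{p,q,r},{p,r,t}}
  W135: {{p,q,r}}
  W145: {{p,q},{p,q,r},{p,q,t}} {{p,s}}
  W234: {{p,q,r}} {{q,r,t}}
  W235: {{q,r},{p,q,r},{q,r,t}}
  W245: {{p,q},{q,t},{p,q,r},{p,q,t},{q,r,t}}
  W345: {{r,s}} {{p,q,r}} {{q,r,t}}
  W1234: {{p,q,r}}
  W1235: {{p,q,r}}
  W1245: {{p,q},{p,q,r},{p,q,t}}
  W1345: {{p,q,r}}
  W2345: {{p,q,r}} {{q,r,t}}
  W12345: {{p,q,r}}
C dims 6,14,14,6; δ0: rk 5, SNF 1^5; δ1: rk 8, SNF 1^8; δ2: rk 5, SNF 1^5
Ȟ^0 = (6 − 5) − 0 = 1, so Ȟ^0 ≅ Z
Ȟ^1 = (14 − 8) − 5 = 1, so Ȟ^1 ≅ Z
Ȟ^2 = (14 − 5) − 8 = 1, so Ȟ^2 ≅ Z

Ȟ^0 ≅ Z,  Ȟ^1 ≅ Z,  Ȟ^2 ≅ Z


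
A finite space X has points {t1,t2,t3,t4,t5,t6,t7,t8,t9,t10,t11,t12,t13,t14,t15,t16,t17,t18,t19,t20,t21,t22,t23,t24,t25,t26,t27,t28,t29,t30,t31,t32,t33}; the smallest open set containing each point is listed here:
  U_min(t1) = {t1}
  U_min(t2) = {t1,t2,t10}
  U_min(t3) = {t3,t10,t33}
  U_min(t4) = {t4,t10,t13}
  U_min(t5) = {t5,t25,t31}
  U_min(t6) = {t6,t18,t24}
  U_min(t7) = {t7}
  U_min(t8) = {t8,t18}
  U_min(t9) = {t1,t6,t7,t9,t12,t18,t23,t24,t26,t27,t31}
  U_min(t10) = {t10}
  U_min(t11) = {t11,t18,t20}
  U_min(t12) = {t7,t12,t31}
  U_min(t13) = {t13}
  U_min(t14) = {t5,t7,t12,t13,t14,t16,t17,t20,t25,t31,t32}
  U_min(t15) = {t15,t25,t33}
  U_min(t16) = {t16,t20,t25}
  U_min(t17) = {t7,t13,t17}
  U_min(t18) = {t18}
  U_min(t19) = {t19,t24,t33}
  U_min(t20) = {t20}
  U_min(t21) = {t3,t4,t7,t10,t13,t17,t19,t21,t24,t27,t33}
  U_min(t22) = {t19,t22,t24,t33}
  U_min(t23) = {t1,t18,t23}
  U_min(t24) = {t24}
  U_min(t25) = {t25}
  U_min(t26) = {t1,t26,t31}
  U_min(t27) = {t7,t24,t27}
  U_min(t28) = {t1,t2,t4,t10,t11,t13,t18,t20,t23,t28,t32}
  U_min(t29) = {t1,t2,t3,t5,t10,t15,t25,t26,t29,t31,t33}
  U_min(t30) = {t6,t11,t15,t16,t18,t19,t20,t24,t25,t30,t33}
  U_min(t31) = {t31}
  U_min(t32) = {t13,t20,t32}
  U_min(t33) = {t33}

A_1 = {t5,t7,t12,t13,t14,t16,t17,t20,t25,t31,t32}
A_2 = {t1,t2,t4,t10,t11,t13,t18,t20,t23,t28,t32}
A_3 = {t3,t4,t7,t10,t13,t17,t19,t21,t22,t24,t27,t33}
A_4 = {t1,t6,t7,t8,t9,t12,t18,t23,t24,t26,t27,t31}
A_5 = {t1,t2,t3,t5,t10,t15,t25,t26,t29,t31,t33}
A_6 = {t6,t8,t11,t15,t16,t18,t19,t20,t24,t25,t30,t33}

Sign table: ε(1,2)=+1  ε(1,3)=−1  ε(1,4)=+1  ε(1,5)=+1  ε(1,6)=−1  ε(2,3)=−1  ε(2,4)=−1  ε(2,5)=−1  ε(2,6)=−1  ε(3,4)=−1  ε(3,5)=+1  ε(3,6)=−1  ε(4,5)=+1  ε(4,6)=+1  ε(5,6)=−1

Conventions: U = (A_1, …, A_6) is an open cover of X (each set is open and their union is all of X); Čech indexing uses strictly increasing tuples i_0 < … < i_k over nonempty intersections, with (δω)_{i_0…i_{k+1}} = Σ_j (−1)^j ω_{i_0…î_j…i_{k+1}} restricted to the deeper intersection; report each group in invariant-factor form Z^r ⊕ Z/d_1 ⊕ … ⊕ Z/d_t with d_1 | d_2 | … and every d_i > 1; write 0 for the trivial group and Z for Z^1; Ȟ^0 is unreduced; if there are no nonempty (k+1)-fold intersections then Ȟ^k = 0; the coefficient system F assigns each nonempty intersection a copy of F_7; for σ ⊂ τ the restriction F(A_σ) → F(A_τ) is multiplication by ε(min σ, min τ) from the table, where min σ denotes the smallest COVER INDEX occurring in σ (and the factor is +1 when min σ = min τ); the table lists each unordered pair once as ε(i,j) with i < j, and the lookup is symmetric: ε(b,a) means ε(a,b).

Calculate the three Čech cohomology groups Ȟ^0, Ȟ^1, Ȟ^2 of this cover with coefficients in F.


Ȟ^0 ≅ 0; Ȟ^1 ≅ 0; Ȟ^2 ≅ Z/7

nerve of the cover:
  A12={t13,t20,t32} A13={t7,t13,t17} A14={t7,t12,t31} A15={t5,t25,t31} A16={t16,t20,t25} A23={t4,t10,t13} A24={t1,t18,t23} A25={t1,t2,t10} A26={t11,t18,t20} A34={t7,t24,t27} A35={t3,t10,t33} A36={t19,t24,t33} A45={t1,t26,t31} A46={t6,t8,t18,t24} A56={t15,t25,t33}
  A123={t13} A126={t20} A134={t7} A145={t31} A156={t25} A235={t10} A245={t1} A246={t18} A346={t24} A356={t33}
C dims 6,15,10; δ0: rk_F7 6; δ1: rk_F7 9
Ȟ^0 = (6 − 6) − 0 = 0, so Ȟ^0 ≅ 0
Ȟ^1 = (15 − 9) − 6 = 0, so Ȟ^1 ≅ 0
Ȟ^2 = (10 − 0) − 9 = 1, so Ȟ^2 ≅ Z/7


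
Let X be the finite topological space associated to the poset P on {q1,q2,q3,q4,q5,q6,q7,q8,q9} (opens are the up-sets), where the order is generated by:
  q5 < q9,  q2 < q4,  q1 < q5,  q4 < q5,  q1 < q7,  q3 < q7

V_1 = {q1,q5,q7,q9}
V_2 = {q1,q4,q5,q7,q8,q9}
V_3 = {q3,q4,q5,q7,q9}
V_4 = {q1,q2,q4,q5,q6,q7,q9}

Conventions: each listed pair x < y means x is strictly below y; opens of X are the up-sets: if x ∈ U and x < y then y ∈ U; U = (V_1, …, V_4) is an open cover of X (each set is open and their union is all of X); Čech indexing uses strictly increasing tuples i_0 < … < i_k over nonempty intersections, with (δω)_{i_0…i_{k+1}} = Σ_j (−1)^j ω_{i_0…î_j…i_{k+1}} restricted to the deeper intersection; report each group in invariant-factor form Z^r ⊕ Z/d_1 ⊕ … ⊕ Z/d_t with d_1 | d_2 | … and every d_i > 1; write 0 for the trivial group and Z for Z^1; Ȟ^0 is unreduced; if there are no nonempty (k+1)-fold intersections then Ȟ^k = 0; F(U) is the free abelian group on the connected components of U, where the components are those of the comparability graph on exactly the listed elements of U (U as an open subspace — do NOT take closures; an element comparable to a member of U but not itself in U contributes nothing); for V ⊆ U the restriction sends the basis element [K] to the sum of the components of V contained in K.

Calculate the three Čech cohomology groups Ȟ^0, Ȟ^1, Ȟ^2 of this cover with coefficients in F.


Ȟ^0(U;F) ≅ Z^3,  Ȟ^1(U;F) ≅ 0,  Ȟ^2(U;F) ≅ 0

nonempty overlaps:
  V12={q1,q5,q7,q9} V13={q5,q7,q9} V14={q1,q5,q7,q9} V23={q4,q5,q7,q9} V24={q1,q4,q5,q7,q9} V34={q4,q5,q7,q9}
  V123={q5,q7,q9} V124={q1,q5,q7,q9} V134={q5,q7,q9} V234={q4,q5,q7,q9}
  V1234={q5,q7,q9}
components per intersection:
  V1: {q1,q5,q7,q9}
  V2: {q1,q4,q5,q7,q9} {q8}
  V3: {q3,q7} {q4,q5,q9}
  V4: {q1,q2,q4,q5,q7,q9} {q6}
  V12: {q1,q5,q7,q9}
  V13: {q5,q9} {q7}
  V14: {q1,q5,q7,q9}
  V23: {q4,q5,q9} {q7}
  V24: {q1,q4,q5,q7,q9}
  V34: {q4,q5,q9} {q7}
  V123: {q5,q9} {q7}
  V124: {q1,q5,q7,q9}
  V134: {q5,q9} {q7}
  V234: {q4,q5,q9} {q7}
  V1234: {q5,q9} {q7}
C dims 7,9,7,2; δ0: rk 4, SNF 1^4; δ1: rk 5, SNF 1^5; δ2: rk 2, SNF 1^2
degree 0: 7−4−0 = 3 → Ȟ^0 ≅ Z^3
degree 1: 9−5−4 = 0 → Ȟ^1 ≅ 0
degree 2: 7−2−5 = 0 → Ȟ^2 ≅ 0


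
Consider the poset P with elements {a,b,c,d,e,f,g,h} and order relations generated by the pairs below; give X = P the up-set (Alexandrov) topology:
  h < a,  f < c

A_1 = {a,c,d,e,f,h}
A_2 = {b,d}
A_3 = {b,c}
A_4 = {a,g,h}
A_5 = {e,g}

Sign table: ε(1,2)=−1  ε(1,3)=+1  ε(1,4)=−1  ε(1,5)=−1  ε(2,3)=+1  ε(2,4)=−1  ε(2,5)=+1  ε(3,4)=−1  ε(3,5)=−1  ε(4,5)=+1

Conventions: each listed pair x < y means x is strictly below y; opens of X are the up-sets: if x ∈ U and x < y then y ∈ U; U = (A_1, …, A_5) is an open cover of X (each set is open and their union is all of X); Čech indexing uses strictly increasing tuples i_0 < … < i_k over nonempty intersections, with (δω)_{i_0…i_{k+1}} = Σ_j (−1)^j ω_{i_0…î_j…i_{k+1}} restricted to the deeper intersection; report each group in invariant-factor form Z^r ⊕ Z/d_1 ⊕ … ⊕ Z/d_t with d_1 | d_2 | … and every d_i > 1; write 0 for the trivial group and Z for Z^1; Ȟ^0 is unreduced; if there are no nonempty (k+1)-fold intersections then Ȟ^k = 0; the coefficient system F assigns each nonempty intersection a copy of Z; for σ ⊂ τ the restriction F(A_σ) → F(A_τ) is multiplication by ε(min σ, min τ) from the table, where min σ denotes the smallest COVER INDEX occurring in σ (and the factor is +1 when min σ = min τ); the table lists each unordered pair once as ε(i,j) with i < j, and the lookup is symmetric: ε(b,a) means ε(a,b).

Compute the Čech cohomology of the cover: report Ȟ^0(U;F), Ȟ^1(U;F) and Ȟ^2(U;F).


nonempty intersections:
  A12={d} A13={c} A14={a,h} A15={e} A23={b} A45={g}
C dims 5,6; δ0: rk 5, SNF 1^4·2
Ȟ^0: (5−5)−0=0 ⇒ 0
Ȟ^1: (6−0)−5=1 plus torsion [2] ⇒ Z ⊕ Z/2
Ȟ^2: (0−0)−0=0 ⇒ 0

Ȟ^0(U;F) ≅ 0; Ȟ^1(U;F) ≅ Z ⊕ Z/2; Ȟ^2(U;F) ≅ 0


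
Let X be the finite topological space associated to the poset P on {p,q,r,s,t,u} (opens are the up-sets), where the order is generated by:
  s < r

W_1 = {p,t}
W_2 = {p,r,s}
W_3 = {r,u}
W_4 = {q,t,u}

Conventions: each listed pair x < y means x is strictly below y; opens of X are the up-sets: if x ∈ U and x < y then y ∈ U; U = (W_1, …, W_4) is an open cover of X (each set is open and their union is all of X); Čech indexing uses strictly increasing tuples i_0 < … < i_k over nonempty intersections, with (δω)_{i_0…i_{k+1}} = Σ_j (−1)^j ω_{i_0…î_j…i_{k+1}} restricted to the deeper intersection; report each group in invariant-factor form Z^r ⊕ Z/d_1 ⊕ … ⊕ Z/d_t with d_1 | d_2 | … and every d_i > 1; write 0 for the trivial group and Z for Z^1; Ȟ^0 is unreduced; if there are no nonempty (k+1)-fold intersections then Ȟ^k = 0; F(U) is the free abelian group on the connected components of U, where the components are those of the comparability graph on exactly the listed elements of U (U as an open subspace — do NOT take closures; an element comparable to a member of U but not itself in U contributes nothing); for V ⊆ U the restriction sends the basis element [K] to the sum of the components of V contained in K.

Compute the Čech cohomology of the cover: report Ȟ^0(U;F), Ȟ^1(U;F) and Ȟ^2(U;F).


nonempty overlaps:
  W12={p} W14={t} W23={r} W34={u}
components per intersection:
  W1: {p} {t}
  W2: {p} {r,s}
  W3: {r} {u}
  W4: {q} {t} {u}
  W12: {p}
  W14: {t}
  W23: {r}
  W34: {u}
C dims 9,4; δ0: rk 4, SNF 1^4
degree 0: 9−4−0 = 5 → Ȟ^0 ≅ Z^5
degree 1: 4−0−4 = 0 → Ȟ^1 ≅ 0
degree 2: 0−0−0 = 0 → Ȟ^2 ≅ 0

Ȟ^0 = Z^5; Ȟ^1 = 0; Ȟ^2 = 0


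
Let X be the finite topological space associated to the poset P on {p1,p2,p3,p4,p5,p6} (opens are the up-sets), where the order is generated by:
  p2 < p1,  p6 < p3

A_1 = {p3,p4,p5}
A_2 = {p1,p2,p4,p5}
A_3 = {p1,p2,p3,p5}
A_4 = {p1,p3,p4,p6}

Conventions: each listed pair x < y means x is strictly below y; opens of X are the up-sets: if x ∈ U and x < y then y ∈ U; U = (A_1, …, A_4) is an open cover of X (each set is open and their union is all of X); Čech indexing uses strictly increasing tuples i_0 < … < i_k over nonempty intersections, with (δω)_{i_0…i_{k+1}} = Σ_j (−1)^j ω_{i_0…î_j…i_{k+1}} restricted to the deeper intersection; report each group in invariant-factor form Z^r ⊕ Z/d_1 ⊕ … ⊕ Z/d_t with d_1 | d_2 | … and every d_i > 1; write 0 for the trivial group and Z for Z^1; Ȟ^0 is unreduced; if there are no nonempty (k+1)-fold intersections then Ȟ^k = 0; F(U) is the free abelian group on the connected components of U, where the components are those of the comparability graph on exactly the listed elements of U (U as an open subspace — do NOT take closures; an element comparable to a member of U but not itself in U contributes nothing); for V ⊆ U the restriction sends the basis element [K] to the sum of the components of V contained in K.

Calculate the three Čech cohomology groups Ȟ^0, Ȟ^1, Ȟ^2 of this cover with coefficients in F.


Ȟ^0 ≅ Z^4, Ȟ^1 ≅ 0, Ȟ^2 ≅ 0

nerve simplices:
  A12={p4,p5} A13={p3,p5} A14={p3,p4} A23={p1,p2,p5} A24={p1,p4} A34={p1,p3}
  A123={p5} A124={p4} A134={p3} A234={p1}
components per intersection:
  A1: {p3} {p4} {p5}
  A2: {p1,p2} {p4} {p5}
  A3: {p1,p2} {p3} {p5}
  A4: {p1} {p3,p6} {p4}
  A12: {p4} {p5}
  A13: {p3} {p5}
  A14: {p3} {p4}
  A23: {p1,p2} {p5}
  A24: {p1} {p4}
  A34: {p1} {p3}
  A123: {p5}
  A124: {p4}
  A134: {p3}
  A234: {p1}
C dims 12,12,4; δ0: rk 8, SNF 1^8; δ1: rk 4, SNF 1^4
degree 0: 12−8−0 = 4 → Ȟ^0 ≅ Z^4
degree 1: 12−4−8 = 0 → Ȟ^1 ≅ 0
degree 2: 4−0−4 = 0 → Ȟ^2 ≅ 0


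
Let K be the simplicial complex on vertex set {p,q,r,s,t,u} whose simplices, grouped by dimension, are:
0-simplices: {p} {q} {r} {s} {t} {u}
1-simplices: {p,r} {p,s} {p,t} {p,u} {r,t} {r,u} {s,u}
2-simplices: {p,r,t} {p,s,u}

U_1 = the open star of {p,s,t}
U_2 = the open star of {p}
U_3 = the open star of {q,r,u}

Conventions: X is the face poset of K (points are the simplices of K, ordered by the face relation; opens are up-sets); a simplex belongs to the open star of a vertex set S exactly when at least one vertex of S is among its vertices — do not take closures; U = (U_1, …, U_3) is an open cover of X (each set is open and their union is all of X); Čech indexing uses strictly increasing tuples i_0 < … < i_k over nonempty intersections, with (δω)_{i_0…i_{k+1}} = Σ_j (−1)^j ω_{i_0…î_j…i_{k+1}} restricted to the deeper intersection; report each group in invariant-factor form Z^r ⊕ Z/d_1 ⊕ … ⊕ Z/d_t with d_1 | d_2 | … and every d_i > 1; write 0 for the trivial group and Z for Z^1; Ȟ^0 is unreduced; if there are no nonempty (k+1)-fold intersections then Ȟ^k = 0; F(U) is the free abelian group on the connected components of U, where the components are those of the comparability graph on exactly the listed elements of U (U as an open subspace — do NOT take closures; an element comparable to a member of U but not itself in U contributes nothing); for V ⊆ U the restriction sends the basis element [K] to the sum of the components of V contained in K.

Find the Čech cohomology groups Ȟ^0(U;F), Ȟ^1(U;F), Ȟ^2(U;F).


cover nerve:
  U1={{p},{s},{t},{p,r},{p,s},{p,t},{p,u},{r,t},{s,u},{p,r,t},{p,s,u}} U2={{p},{p,r},{p,s},{p,t},{p,u},{p,r,t},{p,s,u}} U3={{q},{r},{u},{p,r},{p,u},{r,t},{r,u},{s,u},{p,r,t},{p,s,u}}
  U12={{p},{p,r},{p,s},{p,t},{p,u},{p,r,t},{p,s,u}} U13={{p,r},{p,u},{r,t},{s,u},{p,r,t},{p,s,u}} U23={{p,r},{p,u},{p,r,t},{p,s,u}}
  U123={{p,r},{p,u},{p,r,t},{p,s,u}}
components per intersection:
  U1: {{p},{s},{t},{p,r},{p,s},{p,t},{p,u},{r,t},{s,u},{p,r,t},{p,s,u}}
  U2: {{p},{p,r},{p,s},{p,t},{p,u},{p,r,t},{p,s,u}}
  U3: {{q}} {{r},{u},{p,r},{p,u},{r,t},{r,u},{s,u},{p,r,t},{p,s,u}}
  U12: {{p},{p,r},{p,s},{p,t},{p,u},{p,r,t},{p,s,u}}
  U13: {{p,r},{r,t},{p,r,t}} {{p,u},{s,u},{p,s,u}}
  U23: {{p,r},{p,r,t}} {{p,u},{p,s,u}}
  U123: {{p,r},{p,r,t}} {{p,u},{p,s,u}}
C dims 4,5,2; δ0: rk 2, SNF 1^2; δ1: rk 2, SNF 1^2
Ȟ^0: (4−2)−0=2 ⇒ Z^2
Ȟ^1: (5−2)−2=1 ⇒ Z
Ȟ^2: (2−0)−2=0 ⇒ 0

Ȟ^0(U;F) ≅ Z^2, Ȟ^1(U;F) ≅ Z, Ȟ^2(U;F) ≅ 0


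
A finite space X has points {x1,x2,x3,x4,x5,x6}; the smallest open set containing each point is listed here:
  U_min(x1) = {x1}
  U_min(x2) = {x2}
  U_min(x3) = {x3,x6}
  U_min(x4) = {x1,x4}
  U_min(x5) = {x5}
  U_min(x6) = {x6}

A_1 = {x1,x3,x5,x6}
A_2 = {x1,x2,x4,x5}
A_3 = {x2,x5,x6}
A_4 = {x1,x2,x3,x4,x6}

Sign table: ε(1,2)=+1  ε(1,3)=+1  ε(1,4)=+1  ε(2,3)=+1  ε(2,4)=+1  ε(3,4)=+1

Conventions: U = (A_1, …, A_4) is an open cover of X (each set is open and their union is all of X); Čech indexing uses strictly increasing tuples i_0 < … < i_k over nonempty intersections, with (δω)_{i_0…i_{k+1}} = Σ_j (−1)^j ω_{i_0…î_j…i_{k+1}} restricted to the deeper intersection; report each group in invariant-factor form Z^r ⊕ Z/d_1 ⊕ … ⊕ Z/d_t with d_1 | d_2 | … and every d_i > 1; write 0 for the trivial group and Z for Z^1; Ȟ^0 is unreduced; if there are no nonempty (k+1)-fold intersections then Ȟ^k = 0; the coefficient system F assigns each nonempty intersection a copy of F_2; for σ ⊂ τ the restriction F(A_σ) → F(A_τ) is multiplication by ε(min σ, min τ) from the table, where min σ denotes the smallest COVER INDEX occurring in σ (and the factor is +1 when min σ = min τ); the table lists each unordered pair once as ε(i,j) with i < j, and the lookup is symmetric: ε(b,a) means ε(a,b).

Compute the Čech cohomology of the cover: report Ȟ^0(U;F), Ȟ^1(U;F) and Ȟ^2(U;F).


Ȟ^0 = Z/2,  Ȟ^1 = 0,  Ȟ^2 = Z/2

intersection data:
  A12={x1,x5} A13={x5,x6} A14={x1,x3,x6} A23={x2,x5} A24={x1,x2,x4} A34={x2,x6}
  A123={x5} A124={x1} A134={x6} A234={x2}
C dims 4,6,4; δ0: rk_F2 3; δ1: rk_F2 3
Ȟ^0 = (4 − 3) − 0 = 1, so Ȟ^0 ≅ Z/2
Ȟ^1 = (6 − 3) − 3 = 0, so Ȟ^1 ≅ 0
Ȟ^2 = (4 − 0) − 3 = 1, so Ȟ^2 ≅ Z/2


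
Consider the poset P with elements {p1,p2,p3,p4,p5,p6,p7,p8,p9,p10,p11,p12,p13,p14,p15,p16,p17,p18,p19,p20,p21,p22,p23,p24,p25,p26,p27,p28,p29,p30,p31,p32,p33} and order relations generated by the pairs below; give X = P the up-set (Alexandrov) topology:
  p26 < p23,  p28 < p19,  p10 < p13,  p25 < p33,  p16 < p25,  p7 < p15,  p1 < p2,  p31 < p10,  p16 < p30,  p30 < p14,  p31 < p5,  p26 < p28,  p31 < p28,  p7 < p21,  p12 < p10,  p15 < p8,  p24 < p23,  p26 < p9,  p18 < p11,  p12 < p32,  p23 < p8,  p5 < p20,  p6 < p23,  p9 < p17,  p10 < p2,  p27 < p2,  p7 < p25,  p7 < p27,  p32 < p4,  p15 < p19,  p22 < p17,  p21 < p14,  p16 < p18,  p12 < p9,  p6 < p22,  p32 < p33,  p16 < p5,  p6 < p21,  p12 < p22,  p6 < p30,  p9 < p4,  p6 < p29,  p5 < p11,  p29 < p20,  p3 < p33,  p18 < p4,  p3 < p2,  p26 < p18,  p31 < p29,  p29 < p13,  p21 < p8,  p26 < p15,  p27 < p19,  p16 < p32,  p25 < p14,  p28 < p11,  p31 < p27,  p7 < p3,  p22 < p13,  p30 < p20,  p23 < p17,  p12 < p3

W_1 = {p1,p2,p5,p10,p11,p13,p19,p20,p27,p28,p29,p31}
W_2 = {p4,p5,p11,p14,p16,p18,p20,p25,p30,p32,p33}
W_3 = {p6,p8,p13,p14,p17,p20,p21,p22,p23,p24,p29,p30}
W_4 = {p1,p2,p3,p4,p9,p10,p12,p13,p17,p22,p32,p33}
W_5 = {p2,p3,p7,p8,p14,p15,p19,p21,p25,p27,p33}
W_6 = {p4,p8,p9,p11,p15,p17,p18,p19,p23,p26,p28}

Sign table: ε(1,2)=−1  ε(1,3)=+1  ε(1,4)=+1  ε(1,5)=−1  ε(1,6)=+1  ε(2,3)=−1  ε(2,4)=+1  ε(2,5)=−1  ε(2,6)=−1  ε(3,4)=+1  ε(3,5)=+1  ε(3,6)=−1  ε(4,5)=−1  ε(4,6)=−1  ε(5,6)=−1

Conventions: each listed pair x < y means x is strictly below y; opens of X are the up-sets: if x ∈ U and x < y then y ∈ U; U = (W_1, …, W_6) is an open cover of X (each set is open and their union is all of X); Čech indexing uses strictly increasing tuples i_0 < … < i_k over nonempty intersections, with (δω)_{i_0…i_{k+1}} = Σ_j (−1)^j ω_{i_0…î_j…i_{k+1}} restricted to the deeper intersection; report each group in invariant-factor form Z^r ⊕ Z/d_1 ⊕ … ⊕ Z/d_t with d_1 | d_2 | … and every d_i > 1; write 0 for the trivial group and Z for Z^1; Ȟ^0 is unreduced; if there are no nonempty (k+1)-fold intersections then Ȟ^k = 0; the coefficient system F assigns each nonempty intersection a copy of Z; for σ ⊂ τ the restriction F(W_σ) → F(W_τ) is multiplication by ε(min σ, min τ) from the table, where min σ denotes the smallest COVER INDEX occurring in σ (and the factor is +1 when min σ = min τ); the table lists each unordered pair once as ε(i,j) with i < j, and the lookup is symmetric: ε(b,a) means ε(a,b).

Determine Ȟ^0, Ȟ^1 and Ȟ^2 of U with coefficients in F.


nonempty overlaps:
  W12={p5,p11,p20} W13={p13,p20,p29} W14={p1,p2,p10,p13} W15={p2,p19,p27} W16={p11,p19,p28} W23={p14,p20,p30} W24={p4,p32,p33} W25={p14,p25,p33} W26={p4,p11,p18} W34={p13,p17,p22} W35={p8,p14,p21} W36={p8,p17,p23} W45={p2,p3,p33} W46={p4,p9,p17} W56={p8,p15,p19}
  W123={p20} W126={p11} W134={p13} W145={p2} W156={p19} W235={p14} W245={p33} W246={p4} W346={p17} W356={p8}
C dims 6,15,10; δ0: rk 6, SNF 1^5·2; δ1: rk 9, SNF 1^9
degree 0: 6−6−0 = 0 → Ȟ^0 ≅ 0
degree 1: 15−9−6 = 0 plus torsion [2] → Ȟ^1 ≅ Z/2
degree 2: 10−0−9 = 1 → Ȟ^2 ≅ Z

Ȟ^0 ≅ 0, Ȟ^1 ≅ Z/2 and Ȟ^2 ≅ Z
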